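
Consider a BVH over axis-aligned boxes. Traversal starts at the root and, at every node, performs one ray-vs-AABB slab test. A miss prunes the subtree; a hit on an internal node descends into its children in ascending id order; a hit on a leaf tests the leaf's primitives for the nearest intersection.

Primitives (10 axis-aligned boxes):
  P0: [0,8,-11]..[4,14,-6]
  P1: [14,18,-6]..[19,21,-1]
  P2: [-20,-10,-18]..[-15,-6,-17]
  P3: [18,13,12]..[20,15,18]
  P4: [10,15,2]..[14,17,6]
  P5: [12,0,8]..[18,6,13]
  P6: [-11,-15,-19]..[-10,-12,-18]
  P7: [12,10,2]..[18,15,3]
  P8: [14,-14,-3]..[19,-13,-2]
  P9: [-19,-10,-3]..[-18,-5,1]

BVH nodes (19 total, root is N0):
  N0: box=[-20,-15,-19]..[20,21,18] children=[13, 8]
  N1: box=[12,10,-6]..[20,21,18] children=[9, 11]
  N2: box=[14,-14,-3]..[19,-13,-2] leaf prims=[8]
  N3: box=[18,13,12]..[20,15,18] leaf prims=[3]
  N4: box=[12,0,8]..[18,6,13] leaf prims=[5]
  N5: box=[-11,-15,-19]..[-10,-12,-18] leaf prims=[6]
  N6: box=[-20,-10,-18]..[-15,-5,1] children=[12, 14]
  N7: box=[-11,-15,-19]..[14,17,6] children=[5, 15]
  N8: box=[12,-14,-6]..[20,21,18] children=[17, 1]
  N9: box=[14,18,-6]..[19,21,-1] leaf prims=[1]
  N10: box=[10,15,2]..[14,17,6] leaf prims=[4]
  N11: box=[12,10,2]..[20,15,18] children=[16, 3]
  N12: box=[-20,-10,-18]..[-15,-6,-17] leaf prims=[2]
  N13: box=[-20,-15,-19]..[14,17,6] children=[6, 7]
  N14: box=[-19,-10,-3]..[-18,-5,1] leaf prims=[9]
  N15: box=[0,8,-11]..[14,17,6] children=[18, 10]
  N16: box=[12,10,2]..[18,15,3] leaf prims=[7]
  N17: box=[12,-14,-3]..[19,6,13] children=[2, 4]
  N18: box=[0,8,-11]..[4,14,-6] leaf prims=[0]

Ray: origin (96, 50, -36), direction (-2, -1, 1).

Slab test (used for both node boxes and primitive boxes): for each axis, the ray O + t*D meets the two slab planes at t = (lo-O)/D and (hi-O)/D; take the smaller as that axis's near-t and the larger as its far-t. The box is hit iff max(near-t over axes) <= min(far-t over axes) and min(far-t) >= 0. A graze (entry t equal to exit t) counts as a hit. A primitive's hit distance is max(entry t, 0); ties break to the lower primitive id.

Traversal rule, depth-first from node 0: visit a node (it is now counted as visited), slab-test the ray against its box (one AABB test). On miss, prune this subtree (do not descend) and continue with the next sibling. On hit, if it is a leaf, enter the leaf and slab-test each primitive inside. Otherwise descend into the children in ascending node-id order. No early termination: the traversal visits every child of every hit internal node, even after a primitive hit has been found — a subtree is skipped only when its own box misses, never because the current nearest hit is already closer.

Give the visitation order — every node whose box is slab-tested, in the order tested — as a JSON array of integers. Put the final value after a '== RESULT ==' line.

Trace the traversal:
N0 x:[38,58] y:[29,65] z:[17,54] -> hit [38,54], descend [8, 13]
  N8 x:[38,42] y:[29,64] z:[30,54] -> hit [38,42], descend [1, 17]
    N1 x:[38,42] y:[29,40] z:[30,54] -> hit [38,40], descend [9, 11]
      N9 x:[77/2,41] y:[29,32] z:[30,35] -> miss, prune
      N11 x:[38,42] y:[35,40] z:[38,54] -> hit [38,40], descend [3, 16]
        N3 x:[38,39] y:[35,37] z:[48,54] -> miss, prune
        N16 x:[39,42] y:[35,40] z:[38,39] -> hit [39,39] leaf, test {P7@t=39}
    N17 x:[77/2,42] y:[44,64] z:[33,49] -> miss, prune
  N13 x:[41,58] y:[33,65] z:[17,42] -> hit [41,42], descend [6, 7]
    N6 x:[111/2,58] y:[55,60] z:[18,37] -> miss, prune
    N7 x:[41,107/2] y:[33,65] z:[17,42] -> hit [41,42], descend [5, 15]
      N5 x:[53,107/2] y:[62,65] z:[17,18] -> miss, prune
      N15 x:[41,48] y:[33,42] z:[25,42] -> hit [41,42], descend [10, 18]
        N10 x:[41,43] y:[33,35] z:[38,42] -> miss, prune
        N18 x:[46,48] y:[36,42] z:[25,30] -> miss, prune

Summary -> nodes [0, 8, 1, 9, 11, 3, 16, 17, 13, 6, 7, 5, 15, 10, 18]; box-tests=15; leaf-entries=1; first=P7

== RESULT ==
[0, 8, 1, 9, 11, 3, 16, 17, 13, 6, 7, 5, 15, 10, 18]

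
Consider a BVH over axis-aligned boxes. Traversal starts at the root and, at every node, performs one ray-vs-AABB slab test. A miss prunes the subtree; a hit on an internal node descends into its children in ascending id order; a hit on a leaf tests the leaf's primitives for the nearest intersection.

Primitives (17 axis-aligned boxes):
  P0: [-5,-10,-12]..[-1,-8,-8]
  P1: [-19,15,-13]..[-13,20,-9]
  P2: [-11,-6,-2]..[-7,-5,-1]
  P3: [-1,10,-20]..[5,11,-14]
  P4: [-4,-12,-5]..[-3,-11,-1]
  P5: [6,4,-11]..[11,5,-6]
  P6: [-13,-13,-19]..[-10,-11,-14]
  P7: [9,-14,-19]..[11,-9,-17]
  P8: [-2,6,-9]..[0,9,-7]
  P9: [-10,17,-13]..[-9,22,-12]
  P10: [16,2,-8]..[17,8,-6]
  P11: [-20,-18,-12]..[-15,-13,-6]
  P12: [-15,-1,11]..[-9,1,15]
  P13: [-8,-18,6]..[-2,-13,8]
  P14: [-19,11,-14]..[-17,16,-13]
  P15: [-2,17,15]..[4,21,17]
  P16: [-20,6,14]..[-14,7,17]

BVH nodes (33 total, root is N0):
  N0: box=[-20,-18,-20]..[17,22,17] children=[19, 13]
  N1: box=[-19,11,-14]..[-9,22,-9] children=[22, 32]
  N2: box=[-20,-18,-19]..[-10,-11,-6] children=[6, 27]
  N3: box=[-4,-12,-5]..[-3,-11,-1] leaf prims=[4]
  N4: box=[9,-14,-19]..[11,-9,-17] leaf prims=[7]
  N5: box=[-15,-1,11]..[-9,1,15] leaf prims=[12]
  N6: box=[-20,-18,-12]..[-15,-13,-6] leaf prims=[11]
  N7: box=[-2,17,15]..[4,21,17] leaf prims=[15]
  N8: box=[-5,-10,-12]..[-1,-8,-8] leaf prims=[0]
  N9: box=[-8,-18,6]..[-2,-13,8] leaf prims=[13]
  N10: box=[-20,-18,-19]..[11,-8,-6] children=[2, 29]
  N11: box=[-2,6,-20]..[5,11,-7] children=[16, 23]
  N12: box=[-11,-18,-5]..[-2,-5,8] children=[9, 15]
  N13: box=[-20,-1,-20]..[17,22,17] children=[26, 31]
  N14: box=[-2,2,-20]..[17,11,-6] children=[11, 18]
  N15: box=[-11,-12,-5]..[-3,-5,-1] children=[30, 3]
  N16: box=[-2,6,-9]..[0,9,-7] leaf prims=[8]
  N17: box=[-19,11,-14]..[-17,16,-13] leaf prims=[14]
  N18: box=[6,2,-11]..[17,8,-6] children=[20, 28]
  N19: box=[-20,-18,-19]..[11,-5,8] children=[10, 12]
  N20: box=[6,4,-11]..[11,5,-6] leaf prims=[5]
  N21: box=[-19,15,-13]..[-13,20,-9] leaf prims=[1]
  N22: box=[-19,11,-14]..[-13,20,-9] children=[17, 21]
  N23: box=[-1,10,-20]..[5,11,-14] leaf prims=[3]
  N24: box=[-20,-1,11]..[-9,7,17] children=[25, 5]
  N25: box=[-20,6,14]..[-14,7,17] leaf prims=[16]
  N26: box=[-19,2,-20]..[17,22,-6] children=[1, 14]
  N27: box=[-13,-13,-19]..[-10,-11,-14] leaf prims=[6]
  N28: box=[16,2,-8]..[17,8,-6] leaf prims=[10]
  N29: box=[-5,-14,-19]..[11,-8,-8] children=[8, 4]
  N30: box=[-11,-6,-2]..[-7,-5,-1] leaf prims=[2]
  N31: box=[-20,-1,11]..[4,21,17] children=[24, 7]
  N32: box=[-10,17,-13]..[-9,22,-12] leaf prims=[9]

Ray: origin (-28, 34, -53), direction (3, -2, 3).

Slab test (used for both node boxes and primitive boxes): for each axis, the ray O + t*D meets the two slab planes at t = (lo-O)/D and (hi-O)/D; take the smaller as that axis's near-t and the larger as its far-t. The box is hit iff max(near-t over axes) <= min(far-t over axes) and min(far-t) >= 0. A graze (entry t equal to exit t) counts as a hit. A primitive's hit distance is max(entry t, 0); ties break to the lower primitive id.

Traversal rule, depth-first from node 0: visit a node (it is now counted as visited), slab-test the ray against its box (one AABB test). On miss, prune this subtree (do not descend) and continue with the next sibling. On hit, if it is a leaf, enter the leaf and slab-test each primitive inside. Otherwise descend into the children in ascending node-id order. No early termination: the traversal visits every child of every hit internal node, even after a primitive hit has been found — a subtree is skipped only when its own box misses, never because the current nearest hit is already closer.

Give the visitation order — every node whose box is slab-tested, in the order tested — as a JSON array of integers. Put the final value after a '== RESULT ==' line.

Traverse from the root:
N0 x:[8/3,15] y:[6,26] z:[11,70/3] -> hit [11,15], descend [13, 19]
  N13 x:[8/3,15] y:[6,35/2] z:[11,70/3] -> hit [11,15], descend [26, 31]
    N26 x:[3,15] y:[6,16] z:[11,47/3] -> hit [11,15], descend [1, 14]
      N1 x:[3,19/3] y:[6,23/2] z:[13,44/3] -> miss, prune
      N14 x:[26/3,15] y:[23/2,16] z:[11,47/3] -> hit [23/2,15], descend [11, 18]
        N11 x:[26/3,11] y:[23/2,14] z:[11,46/3] -> miss, prune
        N18 x:[34/3,15] y:[13,16] z:[14,47/3] -> hit [14,15], descend [20, 28]
          N20 x:[34/3,13] y:[29/2,15] z:[14,47/3] -> miss, prune
          N28 x:[44/3,15] y:[13,16] z:[15,47/3] -> hit [15,15] leaf, test {P10@t=15}
    N31 x:[8/3,32/3] y:[13/2,35/2] z:[64/3,70/3] -> miss, prune
  N19 x:[8/3,13] y:[39/2,26] z:[34/3,61/3] -> miss, prune

11 AABB tests over nodes [0, 13, 26, 1, 14, 11, 18, 20, 28, 31, 19]; 1 leaf entered; closest P10.

== RESULT ==
[0, 13, 26, 1, 14, 11, 18, 20, 28, 31, 19]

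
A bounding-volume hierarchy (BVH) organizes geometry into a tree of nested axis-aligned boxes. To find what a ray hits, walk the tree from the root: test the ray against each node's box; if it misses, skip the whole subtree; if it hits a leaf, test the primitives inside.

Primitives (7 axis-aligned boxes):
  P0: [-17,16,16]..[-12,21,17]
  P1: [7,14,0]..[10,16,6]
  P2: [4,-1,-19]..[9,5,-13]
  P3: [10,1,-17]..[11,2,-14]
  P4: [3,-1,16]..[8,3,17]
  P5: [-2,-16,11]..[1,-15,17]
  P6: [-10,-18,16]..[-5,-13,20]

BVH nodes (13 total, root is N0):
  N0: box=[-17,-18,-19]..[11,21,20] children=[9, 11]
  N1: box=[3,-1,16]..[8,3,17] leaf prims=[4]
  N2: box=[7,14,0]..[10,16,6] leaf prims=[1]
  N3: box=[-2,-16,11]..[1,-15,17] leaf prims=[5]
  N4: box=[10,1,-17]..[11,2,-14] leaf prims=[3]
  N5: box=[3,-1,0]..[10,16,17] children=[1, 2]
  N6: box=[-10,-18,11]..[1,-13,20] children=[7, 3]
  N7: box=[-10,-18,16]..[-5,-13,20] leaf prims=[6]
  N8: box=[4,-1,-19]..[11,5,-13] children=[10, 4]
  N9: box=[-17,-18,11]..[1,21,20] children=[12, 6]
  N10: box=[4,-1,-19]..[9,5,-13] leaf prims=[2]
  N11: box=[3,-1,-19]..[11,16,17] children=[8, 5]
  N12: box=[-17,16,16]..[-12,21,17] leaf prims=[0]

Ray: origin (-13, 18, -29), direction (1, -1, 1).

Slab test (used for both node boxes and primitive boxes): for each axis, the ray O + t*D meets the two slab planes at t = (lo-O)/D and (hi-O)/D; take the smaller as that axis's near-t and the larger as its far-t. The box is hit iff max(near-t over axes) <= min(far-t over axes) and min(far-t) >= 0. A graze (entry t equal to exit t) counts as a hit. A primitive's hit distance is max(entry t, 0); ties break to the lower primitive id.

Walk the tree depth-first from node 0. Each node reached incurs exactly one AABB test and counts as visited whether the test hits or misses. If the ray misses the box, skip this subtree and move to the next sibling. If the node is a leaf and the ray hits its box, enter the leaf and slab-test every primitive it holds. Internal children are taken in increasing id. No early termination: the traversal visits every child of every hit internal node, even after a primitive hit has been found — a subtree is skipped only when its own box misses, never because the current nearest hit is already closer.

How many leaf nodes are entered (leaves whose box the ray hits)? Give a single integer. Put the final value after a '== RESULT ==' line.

Trace the traversal:
N0 x:[-4,24] y:[-3,36] z:[10,49] -> hit [10,24], descend [9, 11]
  N9 x:[-4,14] y:[-3,36] z:[40,49] -> miss, prune
  N11 x:[16,24] y:[2,19] z:[10,46] -> hit [16,19], descend [5, 8]
    N5 x:[16,23] y:[2,19] z:[29,46] -> miss, prune
    N8 x:[17,24] y:[13,19] z:[10,16] -> miss, prune

Summary -> nodes [0, 9, 11, 5, 8]; box-tests=5; leaf-entries=0; first=miss

== RESULT ==
0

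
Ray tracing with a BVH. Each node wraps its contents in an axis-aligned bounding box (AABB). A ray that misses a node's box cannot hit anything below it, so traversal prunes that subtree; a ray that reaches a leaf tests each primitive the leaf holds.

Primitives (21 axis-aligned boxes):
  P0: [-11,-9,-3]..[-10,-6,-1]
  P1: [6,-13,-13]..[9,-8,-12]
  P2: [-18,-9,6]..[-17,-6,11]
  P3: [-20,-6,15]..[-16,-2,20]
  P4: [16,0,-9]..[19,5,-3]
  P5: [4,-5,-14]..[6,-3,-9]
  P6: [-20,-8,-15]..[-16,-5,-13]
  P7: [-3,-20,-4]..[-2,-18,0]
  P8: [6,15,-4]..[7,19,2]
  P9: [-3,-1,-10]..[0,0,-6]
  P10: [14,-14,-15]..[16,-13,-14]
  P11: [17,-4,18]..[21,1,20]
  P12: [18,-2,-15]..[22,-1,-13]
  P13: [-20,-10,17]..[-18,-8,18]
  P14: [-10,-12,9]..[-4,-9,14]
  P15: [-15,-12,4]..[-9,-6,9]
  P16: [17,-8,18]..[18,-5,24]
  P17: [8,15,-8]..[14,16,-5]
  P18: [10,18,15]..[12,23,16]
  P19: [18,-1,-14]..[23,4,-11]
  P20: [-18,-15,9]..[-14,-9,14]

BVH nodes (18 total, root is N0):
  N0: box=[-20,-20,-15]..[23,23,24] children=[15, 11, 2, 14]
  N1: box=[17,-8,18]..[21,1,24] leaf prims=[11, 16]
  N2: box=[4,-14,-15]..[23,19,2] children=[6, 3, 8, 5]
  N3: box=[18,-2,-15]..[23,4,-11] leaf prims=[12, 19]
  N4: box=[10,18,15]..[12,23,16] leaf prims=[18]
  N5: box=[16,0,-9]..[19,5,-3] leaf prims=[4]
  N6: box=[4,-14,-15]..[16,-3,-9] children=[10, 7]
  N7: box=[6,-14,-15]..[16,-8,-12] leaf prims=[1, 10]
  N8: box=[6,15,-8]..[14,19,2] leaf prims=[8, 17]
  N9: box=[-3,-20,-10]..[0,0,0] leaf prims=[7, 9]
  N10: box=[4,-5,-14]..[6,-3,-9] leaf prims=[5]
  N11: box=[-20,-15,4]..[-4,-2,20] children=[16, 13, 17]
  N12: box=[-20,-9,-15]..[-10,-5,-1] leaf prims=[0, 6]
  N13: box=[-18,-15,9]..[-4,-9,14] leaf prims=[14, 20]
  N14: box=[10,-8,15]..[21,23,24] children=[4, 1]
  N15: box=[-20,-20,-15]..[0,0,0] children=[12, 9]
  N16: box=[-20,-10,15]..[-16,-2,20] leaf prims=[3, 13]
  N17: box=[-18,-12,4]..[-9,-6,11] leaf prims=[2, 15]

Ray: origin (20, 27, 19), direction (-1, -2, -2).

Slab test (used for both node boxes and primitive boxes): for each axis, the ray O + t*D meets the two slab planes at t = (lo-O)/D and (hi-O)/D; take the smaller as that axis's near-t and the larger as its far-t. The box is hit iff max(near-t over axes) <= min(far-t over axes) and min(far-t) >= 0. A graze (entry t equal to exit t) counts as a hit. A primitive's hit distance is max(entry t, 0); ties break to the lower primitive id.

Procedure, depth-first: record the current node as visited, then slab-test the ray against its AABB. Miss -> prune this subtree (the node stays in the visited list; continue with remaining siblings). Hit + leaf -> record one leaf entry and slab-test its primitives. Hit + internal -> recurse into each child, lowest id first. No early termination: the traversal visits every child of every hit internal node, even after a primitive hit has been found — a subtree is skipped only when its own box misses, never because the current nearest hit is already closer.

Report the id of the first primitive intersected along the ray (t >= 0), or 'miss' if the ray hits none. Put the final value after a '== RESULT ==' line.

Walk:
N0 x:[-3,40] y:[2,47/2] z:[-5/2,17] -> hit [2,17], descend [2, 11, 14, 15]
  N2 x:[-3,16] y:[4,41/2] z:[17/2,17] -> hit [17/2,16], descend [3, 5, 6, 8]
    N3 x:[-3,2] y:[23/2,29/2] z:[15,17] -> miss, prune
    N5 x:[1,4] y:[11,27/2] z:[11,14] -> miss, prune
    N6 x:[4,16] y:[15,41/2] z:[14,17] -> hit [15,16], descend [7, 10]
      N7 x:[4,14] y:[35/2,41/2] z:[31/2,17] -> miss, prune
      N10 x:[14,16] y:[15,16] z:[14,33/2] -> hit [15,16] leaf, test {P5@t=15}
    N8 x:[6,14] y:[4,6] z:[17/2,27/2] -> miss, prune
  N11 x:[24,40] y:[29/2,21] z:[-1/2,15/2] -> miss, prune
  N14 x:[-1,10] y:[2,35/2] z:[-5/2,2] -> hit [2,2], descend [1, 4]
    N1 x:[-1,3] y:[13,35/2] z:[-5/2,1/2] -> miss, prune
    N4 x:[8,10] y:[2,9/2] z:[3/2,2] -> miss, prune
  N15 x:[20,40] y:[27/2,47/2] z:[19/2,17] -> miss, prune

13 AABB tests over nodes [0, 2, 3, 5, 6, 7, 10, 8, 11, 14, 1, 4, 15]; 1 leaf entered; closest P5.

== RESULT ==
5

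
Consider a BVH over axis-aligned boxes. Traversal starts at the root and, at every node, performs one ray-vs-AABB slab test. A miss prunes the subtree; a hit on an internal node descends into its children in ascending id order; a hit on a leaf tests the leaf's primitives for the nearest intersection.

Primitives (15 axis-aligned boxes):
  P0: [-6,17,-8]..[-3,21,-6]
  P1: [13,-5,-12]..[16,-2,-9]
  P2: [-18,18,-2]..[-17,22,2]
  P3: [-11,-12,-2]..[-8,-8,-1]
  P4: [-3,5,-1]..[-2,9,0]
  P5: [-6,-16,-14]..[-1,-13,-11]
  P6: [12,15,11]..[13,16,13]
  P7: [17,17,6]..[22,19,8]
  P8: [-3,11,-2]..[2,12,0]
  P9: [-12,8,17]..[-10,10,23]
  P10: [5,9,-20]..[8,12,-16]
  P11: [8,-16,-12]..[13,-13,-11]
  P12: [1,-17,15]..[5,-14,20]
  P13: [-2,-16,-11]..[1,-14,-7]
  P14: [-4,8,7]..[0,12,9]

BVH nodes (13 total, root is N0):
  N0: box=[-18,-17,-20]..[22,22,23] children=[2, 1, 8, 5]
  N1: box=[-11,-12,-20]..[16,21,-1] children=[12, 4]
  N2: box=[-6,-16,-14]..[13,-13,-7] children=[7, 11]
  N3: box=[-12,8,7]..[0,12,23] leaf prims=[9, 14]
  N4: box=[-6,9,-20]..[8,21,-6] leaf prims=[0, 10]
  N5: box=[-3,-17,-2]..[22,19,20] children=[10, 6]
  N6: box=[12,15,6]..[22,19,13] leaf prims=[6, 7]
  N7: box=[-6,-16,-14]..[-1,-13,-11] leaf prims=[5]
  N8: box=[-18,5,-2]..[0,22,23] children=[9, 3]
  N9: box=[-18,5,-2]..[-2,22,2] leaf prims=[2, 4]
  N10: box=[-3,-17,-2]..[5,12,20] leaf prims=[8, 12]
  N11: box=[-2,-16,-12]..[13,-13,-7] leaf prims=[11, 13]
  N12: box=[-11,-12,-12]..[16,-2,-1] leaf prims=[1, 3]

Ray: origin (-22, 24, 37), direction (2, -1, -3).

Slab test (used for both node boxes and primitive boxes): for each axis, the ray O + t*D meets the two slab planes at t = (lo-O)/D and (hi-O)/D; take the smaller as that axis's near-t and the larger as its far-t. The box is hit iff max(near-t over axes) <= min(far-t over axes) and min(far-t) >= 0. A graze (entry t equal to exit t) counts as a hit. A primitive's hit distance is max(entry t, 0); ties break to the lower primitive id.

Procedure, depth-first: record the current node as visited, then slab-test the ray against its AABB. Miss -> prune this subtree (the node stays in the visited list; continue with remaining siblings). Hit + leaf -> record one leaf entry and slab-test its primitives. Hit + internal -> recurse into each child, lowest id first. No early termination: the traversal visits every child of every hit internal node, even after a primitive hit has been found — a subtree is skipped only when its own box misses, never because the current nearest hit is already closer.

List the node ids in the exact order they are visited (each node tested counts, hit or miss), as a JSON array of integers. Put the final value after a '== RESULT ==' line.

Walk:
N0 x:[2,22] y:[2,41] z:[14/3,19] -> hit [14/3,19], descend [1, 2, 5, 8]
  N1 x:[11/2,19] y:[3,36] z:[38/3,19] -> hit [38/3,19], descend [4, 12]
    N4 x:[8,15] y:[3,15] z:[43/3,19] -> hit [43/3,15] leaf, test {P0(miss), P10(miss)}
    N12 x:[11/2,19] y:[26,36] z:[38/3,49/3] -> miss, prune
  N2 x:[8,35/2] y:[37,40] z:[44/3,17] -> miss, prune
  N5 x:[19/2,22] y:[5,41] z:[17/3,13] -> hit [19/2,13], descend [6, 10]
    N6 x:[17,22] y:[5,9] z:[8,31/3] -> miss, prune
    N10 x:[19/2,27/2] y:[12,41] z:[17/3,13] -> hit [12,13] leaf, test {P8(miss), P12(miss)}
  N8 x:[2,11] y:[2,19] z:[14/3,13] -> hit [14/3,11], descend [3, 9]
    N3 x:[5,11] y:[12,16] z:[14/3,10] -> miss, prune
    N9 x:[2,10] y:[2,19] z:[35/3,13] -> miss, prune

order=[0, 1, 4, 12, 2, 5, 6, 10, 8, 3, 9]  |boxes|=11  |leaves|=2  hit=miss

== RESULT ==
[0, 1, 4, 12, 2, 5, 6, 10, 8, 3, 9]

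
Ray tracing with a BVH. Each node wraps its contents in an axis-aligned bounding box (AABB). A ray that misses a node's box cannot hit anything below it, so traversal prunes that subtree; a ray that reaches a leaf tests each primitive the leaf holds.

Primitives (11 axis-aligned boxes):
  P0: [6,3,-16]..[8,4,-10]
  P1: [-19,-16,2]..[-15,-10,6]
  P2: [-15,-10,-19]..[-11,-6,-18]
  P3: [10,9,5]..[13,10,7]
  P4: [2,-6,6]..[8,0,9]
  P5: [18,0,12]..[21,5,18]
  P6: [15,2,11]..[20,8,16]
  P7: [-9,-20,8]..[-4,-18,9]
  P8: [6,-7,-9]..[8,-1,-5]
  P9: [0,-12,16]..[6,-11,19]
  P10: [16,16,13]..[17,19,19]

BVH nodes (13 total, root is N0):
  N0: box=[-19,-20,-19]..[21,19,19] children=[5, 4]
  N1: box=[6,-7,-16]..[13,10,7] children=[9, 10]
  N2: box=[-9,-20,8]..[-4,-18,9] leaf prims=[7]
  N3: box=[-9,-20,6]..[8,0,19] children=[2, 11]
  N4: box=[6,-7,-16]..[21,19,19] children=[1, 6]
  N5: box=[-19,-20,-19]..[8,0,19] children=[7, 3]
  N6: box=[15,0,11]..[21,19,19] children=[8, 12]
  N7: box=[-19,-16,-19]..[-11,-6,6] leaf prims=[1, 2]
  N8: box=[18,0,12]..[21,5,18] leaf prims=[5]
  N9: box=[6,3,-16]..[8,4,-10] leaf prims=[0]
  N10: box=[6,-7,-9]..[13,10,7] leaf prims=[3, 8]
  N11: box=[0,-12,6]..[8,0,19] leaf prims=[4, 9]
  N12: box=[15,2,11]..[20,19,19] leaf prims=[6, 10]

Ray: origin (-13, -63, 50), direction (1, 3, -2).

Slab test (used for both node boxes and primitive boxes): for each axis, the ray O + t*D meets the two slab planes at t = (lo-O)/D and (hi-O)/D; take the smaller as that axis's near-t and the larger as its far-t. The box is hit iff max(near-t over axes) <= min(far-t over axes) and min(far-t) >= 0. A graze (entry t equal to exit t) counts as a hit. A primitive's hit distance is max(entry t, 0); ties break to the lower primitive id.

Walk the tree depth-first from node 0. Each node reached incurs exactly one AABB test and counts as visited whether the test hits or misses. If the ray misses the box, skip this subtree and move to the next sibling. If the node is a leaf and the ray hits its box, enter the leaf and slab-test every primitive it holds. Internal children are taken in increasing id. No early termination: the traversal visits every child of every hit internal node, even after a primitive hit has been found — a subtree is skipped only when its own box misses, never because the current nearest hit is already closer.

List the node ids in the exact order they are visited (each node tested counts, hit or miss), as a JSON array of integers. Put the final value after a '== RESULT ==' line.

Trace the traversal:
N0 x:[-6,34] y:[43/3,82/3] z:[31/2,69/2] -> hit [31/2,82/3], descend [4, 5]
  N4 x:[19,34] y:[56/3,82/3] z:[31/2,33] -> hit [19,82/3], descend [1, 6]
    N1 x:[19,26] y:[56/3,73/3] z:[43/2,33] -> hit [43/2,73/3], descend [9, 10]
      N9 x:[19,21] y:[22,67/3] z:[30,33] -> miss, prune
      N10 x:[19,26] y:[56/3,73/3] z:[43/2,59/2] -> hit [43/2,73/3] leaf, test {P3(miss), P8(miss)}
    N6 x:[28,34] y:[21,82/3] z:[31/2,39/2] -> miss, prune
  N5 x:[-6,21] y:[43/3,21] z:[31/2,69/2] -> hit [31/2,21], descend [3, 7]
    N3 x:[4,21] y:[43/3,21] z:[31/2,22] -> hit [31/2,21], descend [2, 11]
      N2 x:[4,9] y:[43/3,15] z:[41/2,21] -> miss, prune
      N11 x:[13,21] y:[17,21] z:[31/2,22] -> hit [17,21] leaf, test {P4@t=41/2, P9@t=17}
    N7 x:[-6,2] y:[47/3,19] z:[22,69/2] -> miss, prune

order=[0, 4, 1, 9, 10, 6, 5, 3, 2, 11, 7]  |boxes|=11  |leaves|=2  hit=P9

== RESULT ==
[0, 4, 1, 9, 10, 6, 5, 3, 2, 11, 7]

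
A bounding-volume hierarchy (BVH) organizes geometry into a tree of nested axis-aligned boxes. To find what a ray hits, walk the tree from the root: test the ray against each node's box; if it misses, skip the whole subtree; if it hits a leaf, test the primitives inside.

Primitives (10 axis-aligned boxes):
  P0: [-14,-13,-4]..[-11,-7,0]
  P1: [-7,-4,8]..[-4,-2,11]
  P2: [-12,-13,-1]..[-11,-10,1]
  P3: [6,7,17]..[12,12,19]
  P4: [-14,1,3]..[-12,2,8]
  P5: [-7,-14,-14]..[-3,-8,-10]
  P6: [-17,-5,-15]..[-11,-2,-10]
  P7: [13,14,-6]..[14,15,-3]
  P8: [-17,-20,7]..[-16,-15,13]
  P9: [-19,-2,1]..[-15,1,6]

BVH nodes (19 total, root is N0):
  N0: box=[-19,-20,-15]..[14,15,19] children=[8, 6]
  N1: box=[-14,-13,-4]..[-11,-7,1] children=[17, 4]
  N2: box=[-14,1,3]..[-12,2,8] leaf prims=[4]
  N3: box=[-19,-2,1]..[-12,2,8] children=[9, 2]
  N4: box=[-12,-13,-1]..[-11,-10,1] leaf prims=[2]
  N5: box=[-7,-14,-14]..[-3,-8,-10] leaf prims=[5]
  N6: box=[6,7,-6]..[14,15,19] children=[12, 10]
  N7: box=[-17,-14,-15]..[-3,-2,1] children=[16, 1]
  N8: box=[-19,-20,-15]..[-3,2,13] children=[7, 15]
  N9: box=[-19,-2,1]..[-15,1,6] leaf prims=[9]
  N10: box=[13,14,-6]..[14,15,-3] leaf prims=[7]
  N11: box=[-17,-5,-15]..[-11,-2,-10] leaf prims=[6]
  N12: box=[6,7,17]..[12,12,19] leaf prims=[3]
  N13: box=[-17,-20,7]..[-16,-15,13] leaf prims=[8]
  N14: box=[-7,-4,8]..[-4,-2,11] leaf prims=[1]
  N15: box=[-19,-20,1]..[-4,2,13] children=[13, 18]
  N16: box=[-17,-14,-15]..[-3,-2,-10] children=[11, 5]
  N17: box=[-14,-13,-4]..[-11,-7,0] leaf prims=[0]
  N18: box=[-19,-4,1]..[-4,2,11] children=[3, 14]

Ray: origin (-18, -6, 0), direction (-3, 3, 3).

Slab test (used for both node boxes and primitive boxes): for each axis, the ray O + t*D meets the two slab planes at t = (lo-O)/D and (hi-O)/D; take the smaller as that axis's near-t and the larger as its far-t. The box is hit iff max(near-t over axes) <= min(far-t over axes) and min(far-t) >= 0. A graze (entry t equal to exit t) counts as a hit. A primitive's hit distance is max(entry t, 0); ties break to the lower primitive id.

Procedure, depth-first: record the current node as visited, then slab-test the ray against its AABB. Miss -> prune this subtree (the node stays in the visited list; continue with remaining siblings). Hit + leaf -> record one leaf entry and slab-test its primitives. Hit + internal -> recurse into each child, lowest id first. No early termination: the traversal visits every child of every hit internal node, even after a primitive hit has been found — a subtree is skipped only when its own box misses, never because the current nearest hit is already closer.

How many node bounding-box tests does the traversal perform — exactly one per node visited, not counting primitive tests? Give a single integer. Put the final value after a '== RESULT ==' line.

Traverse from the root:
N0 x:[-32/3,1/3] y:[-14/3,7] z:[-5,19/3] -> hit [-14/3,1/3], descend [6, 8]
  N6 x:[-32/3,-8] y:[13/3,7] z:[-2,19/3] -> miss, prune
  N8 x:[-5,1/3] y:[-14/3,8/3] z:[-5,13/3] -> hit [-14/3,1/3], descend [7, 15]
    N7 x:[-5,-1/3] y:[-8/3,4/3] z:[-5,1/3] -> miss, prune
    N15 x:[-14/3,1/3] y:[-14/3,8/3] z:[1/3,13/3] -> hit [1/3,1/3], descend [13, 18]
      N13 x:[-2/3,-1/3] y:[-14/3,-3] z:[7/3,13/3] -> miss, prune
      N18 x:[-14/3,1/3] y:[2/3,8/3] z:[1/3,11/3] -> miss, prune

order=[0, 6, 8, 7, 15, 13, 18]  |boxes|=7  |leaves|=0  hit=miss

== RESULT ==
7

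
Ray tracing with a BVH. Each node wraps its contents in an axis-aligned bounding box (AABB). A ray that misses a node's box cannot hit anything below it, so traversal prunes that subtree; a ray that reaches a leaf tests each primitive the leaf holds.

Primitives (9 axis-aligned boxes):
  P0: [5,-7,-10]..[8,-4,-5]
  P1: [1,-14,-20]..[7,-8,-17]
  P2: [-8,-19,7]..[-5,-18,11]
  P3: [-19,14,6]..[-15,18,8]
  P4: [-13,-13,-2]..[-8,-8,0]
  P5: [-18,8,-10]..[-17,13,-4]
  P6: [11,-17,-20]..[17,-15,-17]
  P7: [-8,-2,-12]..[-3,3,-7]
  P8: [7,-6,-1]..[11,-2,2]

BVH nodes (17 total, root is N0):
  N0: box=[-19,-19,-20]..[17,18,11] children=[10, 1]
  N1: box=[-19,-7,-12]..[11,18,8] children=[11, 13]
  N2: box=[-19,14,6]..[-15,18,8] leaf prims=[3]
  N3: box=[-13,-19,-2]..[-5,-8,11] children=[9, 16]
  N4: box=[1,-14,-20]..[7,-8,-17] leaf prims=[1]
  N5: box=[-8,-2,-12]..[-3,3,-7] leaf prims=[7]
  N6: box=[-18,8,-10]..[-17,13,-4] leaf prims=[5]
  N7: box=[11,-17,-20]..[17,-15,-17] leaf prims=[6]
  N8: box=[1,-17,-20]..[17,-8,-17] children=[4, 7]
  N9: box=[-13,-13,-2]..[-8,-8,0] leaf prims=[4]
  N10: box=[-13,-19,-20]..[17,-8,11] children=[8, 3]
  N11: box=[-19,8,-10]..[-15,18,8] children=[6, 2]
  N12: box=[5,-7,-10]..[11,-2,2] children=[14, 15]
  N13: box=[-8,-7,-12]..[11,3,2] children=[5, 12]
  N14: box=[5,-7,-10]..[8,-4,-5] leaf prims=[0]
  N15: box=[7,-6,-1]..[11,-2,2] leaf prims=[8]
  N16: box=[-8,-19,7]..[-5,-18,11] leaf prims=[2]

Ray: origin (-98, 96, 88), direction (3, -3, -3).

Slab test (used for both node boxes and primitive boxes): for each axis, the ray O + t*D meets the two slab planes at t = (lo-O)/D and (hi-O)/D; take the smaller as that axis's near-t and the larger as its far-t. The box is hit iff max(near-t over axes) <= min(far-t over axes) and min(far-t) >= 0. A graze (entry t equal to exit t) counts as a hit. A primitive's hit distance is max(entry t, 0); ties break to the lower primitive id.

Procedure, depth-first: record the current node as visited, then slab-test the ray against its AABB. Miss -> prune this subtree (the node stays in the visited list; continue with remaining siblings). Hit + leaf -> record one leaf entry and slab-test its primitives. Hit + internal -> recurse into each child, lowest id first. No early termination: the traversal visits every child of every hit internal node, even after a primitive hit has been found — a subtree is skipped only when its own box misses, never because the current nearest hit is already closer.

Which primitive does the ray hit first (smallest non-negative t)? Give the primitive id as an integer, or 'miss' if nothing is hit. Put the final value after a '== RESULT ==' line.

Walk:
N0 x:[79/3,115/3] y:[26,115/3] z:[77/3,36] -> hit [79/3,36], descend [1, 10]
  N1 x:[79/3,109/3] y:[26,103/3] z:[80/3,100/3] -> hit [80/3,100/3], descend [11, 13]
    N11 x:[79/3,83/3] y:[26,88/3] z:[80/3,98/3] -> hit [80/3,83/3], descend [2, 6]
      N2 x:[79/3,83/3] y:[26,82/3] z:[80/3,82/3] -> hit [80/3,82/3] leaf, test {P3@t=80/3}
      N6 x:[80/3,27] y:[83/3,88/3] z:[92/3,98/3] -> miss, prune
    N13 x:[30,109/3] y:[31,103/3] z:[86/3,100/3] -> hit [31,100/3], descend [5, 12]
      N5 x:[30,95/3] y:[31,98/3] z:[95/3,100/3] -> hit [95/3,95/3] leaf, test {P7@t=95/3}
      N12 x:[103/3,109/3] y:[98/3,103/3] z:[86/3,98/3] -> miss, prune
  N10 x:[85/3,115/3] y:[104/3,115/3] z:[77/3,36] -> hit [104/3,36], descend [3, 8]
    N3 x:[85/3,31] y:[104/3,115/3] z:[77/3,30] -> miss, prune
    N8 x:[33,115/3] y:[104/3,113/3] z:[35,36] -> hit [35,36], descend [4, 7]
      N4 x:[33,35] y:[104/3,110/3] z:[35,36] -> hit [35,35] leaf, test {P1@t=35}
      N7 x:[109/3,115/3] y:[37,113/3] z:[35,36] -> miss, prune

order=[0, 1, 11, 2, 6, 13, 5, 12, 10, 3, 8, 4, 7]  |boxes|=13  |leaves|=3  hit=P3

== RESULT ==
3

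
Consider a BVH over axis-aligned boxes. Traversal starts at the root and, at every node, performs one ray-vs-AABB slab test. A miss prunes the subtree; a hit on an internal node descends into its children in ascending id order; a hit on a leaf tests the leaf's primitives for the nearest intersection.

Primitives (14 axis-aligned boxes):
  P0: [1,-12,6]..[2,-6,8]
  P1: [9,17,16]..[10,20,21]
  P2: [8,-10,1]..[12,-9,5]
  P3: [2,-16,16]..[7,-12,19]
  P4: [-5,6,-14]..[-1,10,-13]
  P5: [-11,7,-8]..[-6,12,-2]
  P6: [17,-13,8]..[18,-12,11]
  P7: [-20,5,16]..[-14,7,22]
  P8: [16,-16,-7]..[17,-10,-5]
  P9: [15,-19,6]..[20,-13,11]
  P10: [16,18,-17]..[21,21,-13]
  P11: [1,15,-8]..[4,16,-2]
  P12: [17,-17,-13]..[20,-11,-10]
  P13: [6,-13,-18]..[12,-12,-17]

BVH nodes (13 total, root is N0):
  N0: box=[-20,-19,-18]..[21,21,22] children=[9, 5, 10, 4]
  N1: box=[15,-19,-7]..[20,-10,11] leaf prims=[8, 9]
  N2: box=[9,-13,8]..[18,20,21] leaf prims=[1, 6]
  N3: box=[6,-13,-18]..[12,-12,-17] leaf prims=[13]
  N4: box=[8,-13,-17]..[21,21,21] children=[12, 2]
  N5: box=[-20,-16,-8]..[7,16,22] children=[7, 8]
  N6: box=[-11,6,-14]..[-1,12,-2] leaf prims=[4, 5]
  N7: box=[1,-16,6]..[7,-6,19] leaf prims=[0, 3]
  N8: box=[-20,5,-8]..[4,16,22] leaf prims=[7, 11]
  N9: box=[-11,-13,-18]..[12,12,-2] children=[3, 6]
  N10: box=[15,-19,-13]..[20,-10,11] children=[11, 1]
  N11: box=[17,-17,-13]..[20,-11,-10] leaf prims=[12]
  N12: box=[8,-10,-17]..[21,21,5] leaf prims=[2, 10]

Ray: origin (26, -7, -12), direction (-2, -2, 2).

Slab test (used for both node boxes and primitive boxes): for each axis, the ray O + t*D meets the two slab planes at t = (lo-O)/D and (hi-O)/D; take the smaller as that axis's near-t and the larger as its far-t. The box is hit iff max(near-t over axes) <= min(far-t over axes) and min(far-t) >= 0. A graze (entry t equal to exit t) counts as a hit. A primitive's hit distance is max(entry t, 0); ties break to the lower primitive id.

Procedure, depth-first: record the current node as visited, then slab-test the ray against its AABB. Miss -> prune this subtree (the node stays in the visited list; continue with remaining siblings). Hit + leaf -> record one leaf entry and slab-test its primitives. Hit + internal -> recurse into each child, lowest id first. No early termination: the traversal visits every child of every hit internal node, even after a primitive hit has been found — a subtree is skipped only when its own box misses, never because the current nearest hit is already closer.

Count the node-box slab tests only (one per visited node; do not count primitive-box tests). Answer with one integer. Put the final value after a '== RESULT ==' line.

Walk:
N0 x:[5/2,23] y:[-14,6] z:[-3,17] -> hit [5/2,6], descend [4, 5, 9, 10]
  N4 x:[5/2,9] y:[-14,3] z:[-5/2,33/2] -> hit [5/2,3], descend [2, 12]
    N2 x:[4,17/2] y:[-27/2,3] z:[10,33/2] -> miss, prune
    N12 x:[5/2,9] y:[-14,3/2] z:[-5/2,17/2] -> miss, prune
  N5 x:[19/2,23] y:[-23/2,9/2] z:[2,17] -> miss, prune
  N9 x:[7,37/2] y:[-19/2,3] z:[-3,5] -> miss, prune
  N10 x:[3,11/2] y:[3/2,6] z:[-1/2,23/2] -> hit [3,11/2], descend [1, 11]
    N1 x:[3,11/2] y:[3/2,6] z:[5/2,23/2] -> hit [3,11/2] leaf, test {P8(miss), P9(miss)}
    N11 x:[3,9/2] y:[2,5] z:[-1/2,1] -> miss, prune

order=[0, 4, 2, 12, 5, 9, 10, 1, 11]  |boxes|=9  |leaves|=1  hit=miss

== RESULT ==
9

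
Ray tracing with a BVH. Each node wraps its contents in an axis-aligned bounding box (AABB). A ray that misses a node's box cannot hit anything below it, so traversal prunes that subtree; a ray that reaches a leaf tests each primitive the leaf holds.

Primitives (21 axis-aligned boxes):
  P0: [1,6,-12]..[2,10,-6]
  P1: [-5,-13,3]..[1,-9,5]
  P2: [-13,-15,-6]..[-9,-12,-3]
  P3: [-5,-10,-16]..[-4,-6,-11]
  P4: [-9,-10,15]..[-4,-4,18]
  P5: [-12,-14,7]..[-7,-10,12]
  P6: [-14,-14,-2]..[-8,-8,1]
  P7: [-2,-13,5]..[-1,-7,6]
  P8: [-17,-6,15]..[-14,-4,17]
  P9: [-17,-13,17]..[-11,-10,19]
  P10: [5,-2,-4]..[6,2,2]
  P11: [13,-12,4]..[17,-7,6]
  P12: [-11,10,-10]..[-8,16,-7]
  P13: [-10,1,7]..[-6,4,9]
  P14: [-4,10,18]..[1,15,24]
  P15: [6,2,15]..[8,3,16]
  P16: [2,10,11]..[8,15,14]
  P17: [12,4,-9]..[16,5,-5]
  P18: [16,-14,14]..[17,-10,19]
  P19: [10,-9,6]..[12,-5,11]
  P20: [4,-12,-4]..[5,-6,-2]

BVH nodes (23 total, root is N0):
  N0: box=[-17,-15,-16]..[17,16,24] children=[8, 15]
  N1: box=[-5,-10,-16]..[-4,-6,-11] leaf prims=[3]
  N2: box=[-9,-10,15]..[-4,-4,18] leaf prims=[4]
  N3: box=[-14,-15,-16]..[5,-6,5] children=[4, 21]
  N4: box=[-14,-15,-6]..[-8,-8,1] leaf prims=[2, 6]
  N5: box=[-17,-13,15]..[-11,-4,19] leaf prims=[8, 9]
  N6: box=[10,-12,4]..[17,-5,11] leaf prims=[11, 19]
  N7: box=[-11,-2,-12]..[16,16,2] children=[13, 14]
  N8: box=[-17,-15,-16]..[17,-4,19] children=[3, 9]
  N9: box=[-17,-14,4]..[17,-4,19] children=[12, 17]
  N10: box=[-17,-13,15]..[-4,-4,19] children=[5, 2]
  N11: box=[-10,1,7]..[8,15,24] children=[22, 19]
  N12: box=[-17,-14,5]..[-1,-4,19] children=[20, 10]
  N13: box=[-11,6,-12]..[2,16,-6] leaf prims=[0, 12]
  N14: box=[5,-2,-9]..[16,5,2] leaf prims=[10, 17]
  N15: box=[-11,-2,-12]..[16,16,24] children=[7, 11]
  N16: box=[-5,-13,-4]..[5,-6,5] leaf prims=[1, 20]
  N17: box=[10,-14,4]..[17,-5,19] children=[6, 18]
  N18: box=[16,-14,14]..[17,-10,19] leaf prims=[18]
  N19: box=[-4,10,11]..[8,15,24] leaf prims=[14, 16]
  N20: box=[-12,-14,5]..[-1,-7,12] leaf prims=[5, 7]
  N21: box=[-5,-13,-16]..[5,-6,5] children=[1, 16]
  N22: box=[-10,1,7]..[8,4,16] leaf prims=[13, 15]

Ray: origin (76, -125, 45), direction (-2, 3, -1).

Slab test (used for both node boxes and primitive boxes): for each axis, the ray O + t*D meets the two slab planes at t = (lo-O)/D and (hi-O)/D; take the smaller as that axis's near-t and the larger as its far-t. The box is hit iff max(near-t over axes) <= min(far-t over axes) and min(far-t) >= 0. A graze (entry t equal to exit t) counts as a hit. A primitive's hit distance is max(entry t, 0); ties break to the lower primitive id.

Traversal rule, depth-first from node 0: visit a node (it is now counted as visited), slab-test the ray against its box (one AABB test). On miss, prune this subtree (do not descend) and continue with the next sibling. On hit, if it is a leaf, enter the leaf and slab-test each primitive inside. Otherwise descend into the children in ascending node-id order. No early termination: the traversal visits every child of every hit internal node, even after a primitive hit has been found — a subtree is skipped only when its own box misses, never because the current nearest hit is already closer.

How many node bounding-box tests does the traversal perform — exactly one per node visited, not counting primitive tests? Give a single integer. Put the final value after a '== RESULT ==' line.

Trace the traversal:
N0 x:[59/2,93/2] y:[110/3,47] z:[21,61] -> hit [110/3,93/2], descend [8, 15]
  N8 x:[59/2,93/2] y:[110/3,121/3] z:[26,61] -> hit [110/3,121/3], descend [3, 9]
    N3 x:[71/2,45] y:[110/3,119/3] z:[40,61] -> miss, prune
    N9 x:[59/2,93/2] y:[37,121/3] z:[26,41] -> hit [37,121/3], descend [12, 17]
      N12 x:[77/2,93/2] y:[37,121/3] z:[26,40] -> hit [77/2,40], descend [10, 20]
        N10 x:[40,93/2] y:[112/3,121/3] z:[26,30] -> miss, prune
        N20 x:[77/2,44] y:[37,118/3] z:[33,40] -> hit [77/2,118/3] leaf, test {P5(miss), P7@t=39}
      N17 x:[59/2,33] y:[37,40] z:[26,41] -> miss, prune
  N15 x:[30,87/2] y:[41,47] z:[21,57] -> hit [41,87/2], descend [7, 11]
    N7 x:[30,87/2] y:[41,47] z:[43,57] -> hit [43,87/2], descend [13, 14]
      N13 x:[37,87/2] y:[131/3,47] z:[51,57] -> miss, prune
      N14 x:[30,71/2] y:[41,130/3] z:[43,54] -> miss, prune
    N11 x:[34,43] y:[42,140/3] z:[21,38] -> miss, prune

Visited [0, 8, 3, 9, 12, 10, 20, 17, 15, 7, 13, 14, 11]. Tests: 13 box, 1 leaf. Nearest: P7.

== RESULT ==
13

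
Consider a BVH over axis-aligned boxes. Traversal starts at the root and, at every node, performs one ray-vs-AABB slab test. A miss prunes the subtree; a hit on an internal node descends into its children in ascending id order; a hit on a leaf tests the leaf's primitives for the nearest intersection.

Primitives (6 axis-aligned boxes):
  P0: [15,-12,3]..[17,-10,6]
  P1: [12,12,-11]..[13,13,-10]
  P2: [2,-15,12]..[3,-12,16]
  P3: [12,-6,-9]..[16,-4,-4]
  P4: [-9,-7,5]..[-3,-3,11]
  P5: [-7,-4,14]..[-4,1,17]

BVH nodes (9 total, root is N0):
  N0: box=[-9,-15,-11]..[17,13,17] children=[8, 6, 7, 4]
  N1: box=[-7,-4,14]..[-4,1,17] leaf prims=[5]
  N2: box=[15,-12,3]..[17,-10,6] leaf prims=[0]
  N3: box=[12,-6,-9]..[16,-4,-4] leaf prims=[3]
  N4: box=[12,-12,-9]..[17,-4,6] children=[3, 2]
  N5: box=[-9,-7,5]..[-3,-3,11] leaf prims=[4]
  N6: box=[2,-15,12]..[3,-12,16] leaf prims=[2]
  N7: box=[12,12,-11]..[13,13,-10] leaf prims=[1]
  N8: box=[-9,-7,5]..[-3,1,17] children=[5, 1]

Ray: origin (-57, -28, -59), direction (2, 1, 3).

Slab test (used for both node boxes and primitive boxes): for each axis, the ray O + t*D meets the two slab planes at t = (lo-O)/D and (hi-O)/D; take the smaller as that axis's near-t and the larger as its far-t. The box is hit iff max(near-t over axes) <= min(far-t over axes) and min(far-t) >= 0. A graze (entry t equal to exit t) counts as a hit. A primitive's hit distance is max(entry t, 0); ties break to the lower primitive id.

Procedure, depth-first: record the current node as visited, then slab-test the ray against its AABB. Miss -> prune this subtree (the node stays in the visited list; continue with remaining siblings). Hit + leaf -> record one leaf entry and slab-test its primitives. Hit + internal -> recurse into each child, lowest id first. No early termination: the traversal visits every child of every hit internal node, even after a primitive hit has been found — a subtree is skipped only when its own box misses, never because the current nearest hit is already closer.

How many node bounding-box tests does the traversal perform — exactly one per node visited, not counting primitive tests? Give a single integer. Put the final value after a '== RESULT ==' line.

Traverse from the root:
N0 x:[24,37] y:[13,41] z:[16,76/3] -> hit [24,76/3], descend [4, 6, 7, 8]
  N4 x:[69/2,37] y:[16,24] z:[50/3,65/3] -> miss, prune
  N6 x:[59/2,30] y:[13,16] z:[71/3,25] -> miss, prune
  N7 x:[69/2,35] y:[40,41] z:[16,49/3] -> miss, prune
  N8 x:[24,27] y:[21,29] z:[64/3,76/3] -> hit [24,76/3], descend [1, 5]
    N1 x:[25,53/2] y:[24,29] z:[73/3,76/3] -> hit [25,76/3] leaf, test {P5@t=25}
    N5 x:[24,27] y:[21,25] z:[64/3,70/3] -> miss, prune

7 AABB tests over nodes [0, 4, 6, 7, 8, 1, 5]; 1 leaf entered; closest P5.

== RESULT ==
7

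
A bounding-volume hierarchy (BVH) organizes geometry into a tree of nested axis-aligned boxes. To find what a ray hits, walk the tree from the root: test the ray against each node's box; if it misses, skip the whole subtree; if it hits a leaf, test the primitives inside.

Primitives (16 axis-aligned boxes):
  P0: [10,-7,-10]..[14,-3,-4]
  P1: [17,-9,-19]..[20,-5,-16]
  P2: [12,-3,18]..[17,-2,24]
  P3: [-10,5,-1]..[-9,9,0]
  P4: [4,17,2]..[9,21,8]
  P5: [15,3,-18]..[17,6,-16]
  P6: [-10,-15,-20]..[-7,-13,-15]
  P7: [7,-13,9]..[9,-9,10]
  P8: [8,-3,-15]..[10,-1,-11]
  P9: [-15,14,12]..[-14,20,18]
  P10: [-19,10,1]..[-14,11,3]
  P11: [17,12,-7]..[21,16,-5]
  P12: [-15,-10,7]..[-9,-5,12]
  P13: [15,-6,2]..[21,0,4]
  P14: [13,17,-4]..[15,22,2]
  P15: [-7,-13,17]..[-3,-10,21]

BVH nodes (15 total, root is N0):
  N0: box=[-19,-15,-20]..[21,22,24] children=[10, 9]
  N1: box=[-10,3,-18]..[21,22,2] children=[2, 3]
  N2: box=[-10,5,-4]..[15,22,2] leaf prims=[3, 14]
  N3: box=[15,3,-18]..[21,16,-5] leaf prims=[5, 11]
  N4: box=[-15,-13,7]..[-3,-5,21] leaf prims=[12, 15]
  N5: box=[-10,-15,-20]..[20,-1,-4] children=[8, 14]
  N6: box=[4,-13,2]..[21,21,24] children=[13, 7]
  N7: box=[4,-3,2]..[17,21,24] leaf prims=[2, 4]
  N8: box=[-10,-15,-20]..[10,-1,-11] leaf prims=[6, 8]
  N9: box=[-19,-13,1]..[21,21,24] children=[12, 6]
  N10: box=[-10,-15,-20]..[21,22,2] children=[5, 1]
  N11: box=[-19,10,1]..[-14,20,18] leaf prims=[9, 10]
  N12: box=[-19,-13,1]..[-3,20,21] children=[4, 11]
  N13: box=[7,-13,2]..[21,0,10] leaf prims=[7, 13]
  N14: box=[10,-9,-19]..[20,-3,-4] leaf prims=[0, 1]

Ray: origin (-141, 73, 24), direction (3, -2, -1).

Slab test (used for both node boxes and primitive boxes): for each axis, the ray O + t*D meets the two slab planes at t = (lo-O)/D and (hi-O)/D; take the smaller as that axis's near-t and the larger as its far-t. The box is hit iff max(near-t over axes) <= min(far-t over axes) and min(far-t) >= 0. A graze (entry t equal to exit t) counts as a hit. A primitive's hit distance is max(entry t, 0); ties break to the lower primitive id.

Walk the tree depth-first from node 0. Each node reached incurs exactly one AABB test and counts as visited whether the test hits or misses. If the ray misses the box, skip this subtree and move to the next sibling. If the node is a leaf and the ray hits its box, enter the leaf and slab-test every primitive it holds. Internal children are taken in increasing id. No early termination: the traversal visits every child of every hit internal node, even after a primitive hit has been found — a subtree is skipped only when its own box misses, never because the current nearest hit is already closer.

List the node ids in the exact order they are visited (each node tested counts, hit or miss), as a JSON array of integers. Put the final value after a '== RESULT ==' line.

Walk:
N0 x:[122/3,54] y:[51/2,44] z:[0,44] -> hit [122/3,44], descend [9, 10]
  N9 x:[122/3,54] y:[26,43] z:[0,23] -> miss, prune
  N10 x:[131/3,54] y:[51/2,44] z:[22,44] -> hit [131/3,44], descend [1, 5]
    N1 x:[131/3,54] y:[51/2,35] z:[22,42] -> miss, prune
    N5 x:[131/3,161/3] y:[37,44] z:[28,44] -> hit [131/3,44], descend [8, 14]
      N8 x:[131/3,151/3] y:[37,44] z:[35,44] -> hit [131/3,44] leaf, test {P6@t=131/3, P8(miss)}
      N14 x:[151/3,161/3] y:[38,41] z:[28,43] -> miss, prune

Visited [0, 9, 10, 1, 5, 8, 14]. Tests: 7 box, 1 leaf. Nearest: P6.

== RESULT ==
[0, 9, 10, 1, 5, 8, 14]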